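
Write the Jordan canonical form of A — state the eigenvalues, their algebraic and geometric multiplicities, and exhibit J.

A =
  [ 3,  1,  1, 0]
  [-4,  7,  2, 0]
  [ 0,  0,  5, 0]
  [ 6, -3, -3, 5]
J_2(5) ⊕ J_1(5) ⊕ J_1(5)

The characteristic polynomial is
  det(x·I − A) = x^4 - 20*x^3 + 150*x^2 - 500*x + 625 = (x - 5)^4

Eigenvalues and multiplicities (the geometric multiplicity of λ is n − rank(A − λI), which equals the number of Jordan blocks for λ):
  λ = 5: algebraic multiplicity = 4, geometric multiplicity = 3

Determining the block sizes for each eigenvalue:
  λ = 5: 3 blocks summing to 4 forces exactly one block of size 2 and the rest size 1 → block sizes [2, 1, 1]

Assembling the blocks gives a Jordan form
J =
  [5, 1, 0, 0]
  [0, 5, 0, 0]
  [0, 0, 5, 0]
  [0, 0, 0, 5]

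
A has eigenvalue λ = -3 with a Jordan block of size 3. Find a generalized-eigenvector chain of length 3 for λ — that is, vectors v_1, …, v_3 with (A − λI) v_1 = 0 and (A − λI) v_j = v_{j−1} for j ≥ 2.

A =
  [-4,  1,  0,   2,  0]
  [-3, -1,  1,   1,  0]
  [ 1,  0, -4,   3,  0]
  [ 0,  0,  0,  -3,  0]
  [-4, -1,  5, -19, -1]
A Jordan chain for λ = -3 of length 3:
v_1 = (-3, -3, -3, 0, 0)ᵀ
v_2 = (-1, -4, 2, 0, -9)ᵀ
v_3 = (2, 1, 0, 0, 0)ᵀ

Let N = A − (-3)·I. We want v_3 with N^3 v_3 = 0 but N^2 v_3 ≠ 0; then v_{j-1} := N · v_j for j = 3, …, 2.

Pick v_3 = (2, 1, 0, 0, 0)ᵀ.
Then v_2 = N · v_3 = (-1, -4, 2, 0, -9)ᵀ.
Then v_1 = N · v_2 = (-3, -3, -3, 0, 0)ᵀ.

Sanity check: (A − (-3)·I) v_1 = (0, 0, 0, 0, 0)ᵀ = 0. ✓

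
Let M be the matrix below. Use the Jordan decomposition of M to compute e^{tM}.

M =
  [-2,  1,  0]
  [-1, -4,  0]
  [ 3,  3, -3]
e^{tM} =
  [t*exp(-3*t) + exp(-3*t), t*exp(-3*t), 0]
  [-t*exp(-3*t), -t*exp(-3*t) + exp(-3*t), 0]
  [3*t*exp(-3*t), 3*t*exp(-3*t), exp(-3*t)]

Strategy: write M = P · J · P⁻¹ where J is a Jordan canonical form, so e^{tM} = P · e^{tJ} · P⁻¹, and e^{tJ} can be computed block-by-block.

M has Jordan form
J =
  [-3,  1,  0]
  [ 0, -3,  0]
  [ 0,  0, -3]
(up to reordering of blocks).

Per-block formulas:
  For a 2×2 Jordan block J_2(-3): exp(t · J_2(-3)) = e^(-3t)·(I + t·N), where N is the 2×2 nilpotent shift.
  For a 1×1 block at λ = -3: exp(t · [-3]) = [e^(-3t)].

After assembling e^{tJ} and conjugating by P, we get:

e^{tM} =
  [t*exp(-3*t) + exp(-3*t), t*exp(-3*t), 0]
  [-t*exp(-3*t), -t*exp(-3*t) + exp(-3*t), 0]
  [3*t*exp(-3*t), 3*t*exp(-3*t), exp(-3*t)]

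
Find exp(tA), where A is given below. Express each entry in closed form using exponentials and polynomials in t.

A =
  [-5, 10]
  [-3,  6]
e^{tA} =
  [6 - 5*exp(t), 10*exp(t) - 10]
  [3 - 3*exp(t), 6*exp(t) - 5]

Strategy: write A = P · J · P⁻¹ where J is a Jordan canonical form, so e^{tA} = P · e^{tJ} · P⁻¹, and e^{tJ} can be computed block-by-block.

A has Jordan form
J =
  [0, 0]
  [0, 1]
(up to reordering of blocks).

Per-block formulas:
  For a 1×1 block at λ = 1: exp(t · [1]) = [e^(1t)].
  For a 1×1 block at λ = 0: exp(t · [0]) = [e^(0t)].

After assembling e^{tJ} and conjugating by P, we get:

e^{tA} =
  [6 - 5*exp(t), 10*exp(t) - 10]
  [3 - 3*exp(t), 6*exp(t) - 5]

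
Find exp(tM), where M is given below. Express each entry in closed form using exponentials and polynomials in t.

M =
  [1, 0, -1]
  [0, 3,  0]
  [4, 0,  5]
e^{tM} =
  [-2*t*exp(3*t) + exp(3*t), 0, -t*exp(3*t)]
  [0, exp(3*t), 0]
  [4*t*exp(3*t), 0, 2*t*exp(3*t) + exp(3*t)]

Strategy: write M = P · J · P⁻¹ where J is a Jordan canonical form, so e^{tM} = P · e^{tJ} · P⁻¹, and e^{tJ} can be computed block-by-block.

M has Jordan form
J =
  [3, 1, 0]
  [0, 3, 0]
  [0, 0, 3]
(up to reordering of blocks).

Per-block formulas:
  For a 1×1 block at λ = 3: exp(t · [3]) = [e^(3t)].
  For a 2×2 Jordan block J_2(3): exp(t · J_2(3)) = e^(3t)·(I + t·N), where N is the 2×2 nilpotent shift.

After assembling e^{tJ} and conjugating by P, we get:

e^{tM} =
  [-2*t*exp(3*t) + exp(3*t), 0, -t*exp(3*t)]
  [0, exp(3*t), 0]
  [4*t*exp(3*t), 0, 2*t*exp(3*t) + exp(3*t)]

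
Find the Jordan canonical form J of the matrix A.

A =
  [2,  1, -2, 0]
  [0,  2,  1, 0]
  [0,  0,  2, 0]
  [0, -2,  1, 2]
J_3(2) ⊕ J_1(2)

The characteristic polynomial is
  det(x·I − A) = x^4 - 8*x^3 + 24*x^2 - 32*x + 16 = (x - 2)^4

Eigenvalues and multiplicities (the geometric multiplicity of λ is n − rank(A − λI), which equals the number of Jordan blocks for λ):
  λ = 2: algebraic multiplicity = 4, geometric multiplicity = 2

Determining the block sizes for each eigenvalue:
  λ = 2: with am = 4 and gm = 2, the partition is not yet determined (e.g. several partitions of 4 into 2 parts exist). Let N = A − (2)·I. Computing rank(N^1) = 2, rank(N^2) = 1, rank(N^3) = 0; the number of blocks of size ≥ j is rank(N^{j−1}) − rank(N^j), giving [2, 1, 1]. So we have 1 block(s) of size 3, 1 block(s) of size 1 → block sizes [3, 1]

Assembling the blocks gives a Jordan form
J =
  [2, 1, 0, 0]
  [0, 2, 1, 0]
  [0, 0, 2, 0]
  [0, 0, 0, 2]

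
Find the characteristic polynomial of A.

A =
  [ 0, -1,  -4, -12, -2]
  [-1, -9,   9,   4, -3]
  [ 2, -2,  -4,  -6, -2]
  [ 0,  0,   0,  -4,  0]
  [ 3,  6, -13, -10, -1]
x^5 + 18*x^4 + 128*x^3 + 448*x^2 + 768*x + 512

Expanding det(x·I − A) (e.g. by cofactor expansion or by noting that A is similar to its Jordan form J, which has the same characteristic polynomial as A) gives
  χ_A(x) = x^5 + 18*x^4 + 128*x^3 + 448*x^2 + 768*x + 512
which factors as (x + 2)*(x + 4)^4. The eigenvalues (with algebraic multiplicities) are λ = -4 with multiplicity 4, λ = -2 with multiplicity 1.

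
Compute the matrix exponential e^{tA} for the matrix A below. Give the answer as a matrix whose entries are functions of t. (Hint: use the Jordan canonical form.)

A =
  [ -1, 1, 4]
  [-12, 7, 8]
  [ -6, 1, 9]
e^{tA} =
  [-6*t*exp(5*t) + exp(5*t), t*exp(5*t), 4*t*exp(5*t)]
  [-12*t*exp(5*t), 2*t*exp(5*t) + exp(5*t), 8*t*exp(5*t)]
  [-6*t*exp(5*t), t*exp(5*t), 4*t*exp(5*t) + exp(5*t)]

Strategy: write A = P · J · P⁻¹ where J is a Jordan canonical form, so e^{tA} = P · e^{tJ} · P⁻¹, and e^{tJ} can be computed block-by-block.

A has Jordan form
J =
  [5, 1, 0]
  [0, 5, 0]
  [0, 0, 5]
(up to reordering of blocks).

Per-block formulas:
  For a 1×1 block at λ = 5: exp(t · [5]) = [e^(5t)].
  For a 2×2 Jordan block J_2(5): exp(t · J_2(5)) = e^(5t)·(I + t·N), where N is the 2×2 nilpotent shift.

After assembling e^{tJ} and conjugating by P, we get:

e^{tA} =
  [-6*t*exp(5*t) + exp(5*t), t*exp(5*t), 4*t*exp(5*t)]
  [-12*t*exp(5*t), 2*t*exp(5*t) + exp(5*t), 8*t*exp(5*t)]
  [-6*t*exp(5*t), t*exp(5*t), 4*t*exp(5*t) + exp(5*t)]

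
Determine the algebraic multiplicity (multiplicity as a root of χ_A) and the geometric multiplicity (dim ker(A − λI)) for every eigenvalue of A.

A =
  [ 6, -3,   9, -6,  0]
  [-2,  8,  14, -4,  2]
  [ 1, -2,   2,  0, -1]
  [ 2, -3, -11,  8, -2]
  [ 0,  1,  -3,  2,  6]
λ = 6: alg = 5, geom = 3

Step 1 — factor the characteristic polynomial to read off the algebraic multiplicities:
  χ_A(x) = (x - 6)^5

Step 2 — compute geometric multiplicities via the rank-nullity identity g(λ) = n − rank(A − λI):
  rank(A − (6)·I) = 2, so dim ker(A − (6)·I) = n − 2 = 3

Summary:
  λ = 6: algebraic multiplicity = 5, geometric multiplicity = 3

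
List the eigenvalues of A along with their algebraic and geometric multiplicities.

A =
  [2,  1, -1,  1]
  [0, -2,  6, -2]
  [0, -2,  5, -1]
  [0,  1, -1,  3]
λ = 2: alg = 4, geom = 2

Step 1 — factor the characteristic polynomial to read off the algebraic multiplicities:
  χ_A(x) = (x - 2)^4

Step 2 — compute geometric multiplicities via the rank-nullity identity g(λ) = n − rank(A − λI):
  rank(A − (2)·I) = 2, so dim ker(A − (2)·I) = n − 2 = 2

Summary:
  λ = 2: algebraic multiplicity = 4, geometric multiplicity = 2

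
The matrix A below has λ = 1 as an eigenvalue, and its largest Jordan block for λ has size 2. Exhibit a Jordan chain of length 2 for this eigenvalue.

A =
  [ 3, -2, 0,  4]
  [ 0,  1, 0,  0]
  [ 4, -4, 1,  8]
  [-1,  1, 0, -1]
A Jordan chain for λ = 1 of length 2:
v_1 = (2, 0, 4, -1)ᵀ
v_2 = (1, 0, 0, 0)ᵀ

Let N = A − (1)·I. We want v_2 with N^2 v_2 = 0 but N^1 v_2 ≠ 0; then v_{j-1} := N · v_j for j = 2, …, 2.

Pick v_2 = (1, 0, 0, 0)ᵀ.
Then v_1 = N · v_2 = (2, 0, 4, -1)ᵀ.

Sanity check: (A − (1)·I) v_1 = (0, 0, 0, 0)ᵀ = 0. ✓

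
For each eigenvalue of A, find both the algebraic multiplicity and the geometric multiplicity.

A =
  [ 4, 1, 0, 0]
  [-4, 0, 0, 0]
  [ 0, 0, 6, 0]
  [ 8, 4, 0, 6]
λ = 2: alg = 2, geom = 1; λ = 6: alg = 2, geom = 2

Step 1 — factor the characteristic polynomial to read off the algebraic multiplicities:
  χ_A(x) = (x - 6)^2*(x - 2)^2

Step 2 — compute geometric multiplicities via the rank-nullity identity g(λ) = n − rank(A − λI):
  rank(A − (2)·I) = 3, so dim ker(A − (2)·I) = n − 3 = 1
  rank(A − (6)·I) = 2, so dim ker(A − (6)·I) = n − 2 = 2

Summary:
  λ = 2: algebraic multiplicity = 2, geometric multiplicity = 1
  λ = 6: algebraic multiplicity = 2, geometric multiplicity = 2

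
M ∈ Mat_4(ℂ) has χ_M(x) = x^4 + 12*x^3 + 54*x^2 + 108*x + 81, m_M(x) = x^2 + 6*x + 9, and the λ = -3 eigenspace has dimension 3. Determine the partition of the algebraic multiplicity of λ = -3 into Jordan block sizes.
Block sizes for λ = -3: [2, 1, 1]

Step 1 — from the characteristic polynomial, algebraic multiplicity of λ = -3 is 4. From dim ker(M − (-3)·I) = 3, there are exactly 3 Jordan blocks for λ = -3.
Step 2 — from the minimal polynomial, the factor (x + 3)^2 tells us the largest block for λ = -3 has size 2.
Step 3 — with total size 4, 3 blocks, and largest block 2, the block sizes (in nonincreasing order) are [2, 1, 1].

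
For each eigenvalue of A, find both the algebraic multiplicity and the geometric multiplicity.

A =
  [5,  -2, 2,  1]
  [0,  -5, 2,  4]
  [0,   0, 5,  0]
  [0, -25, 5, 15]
λ = 5: alg = 4, geom = 2

Step 1 — factor the characteristic polynomial to read off the algebraic multiplicities:
  χ_A(x) = (x - 5)^4

Step 2 — compute geometric multiplicities via the rank-nullity identity g(λ) = n − rank(A − λI):
  rank(A − (5)·I) = 2, so dim ker(A − (5)·I) = n − 2 = 2

Summary:
  λ = 5: algebraic multiplicity = 4, geometric multiplicity = 2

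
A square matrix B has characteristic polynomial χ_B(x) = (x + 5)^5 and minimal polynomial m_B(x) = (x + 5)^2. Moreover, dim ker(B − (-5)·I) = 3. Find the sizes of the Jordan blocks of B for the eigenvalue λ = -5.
Block sizes for λ = -5: [2, 2, 1]

Step 1 — from the characteristic polynomial, algebraic multiplicity of λ = -5 is 5. From dim ker(B − (-5)·I) = 3, there are exactly 3 Jordan blocks for λ = -5.
Step 2 — from the minimal polynomial, the factor (x + 5)^2 tells us the largest block for λ = -5 has size 2.
Step 3 — with total size 5, 3 blocks, and largest block 2, the block sizes (in nonincreasing order) are [2, 2, 1].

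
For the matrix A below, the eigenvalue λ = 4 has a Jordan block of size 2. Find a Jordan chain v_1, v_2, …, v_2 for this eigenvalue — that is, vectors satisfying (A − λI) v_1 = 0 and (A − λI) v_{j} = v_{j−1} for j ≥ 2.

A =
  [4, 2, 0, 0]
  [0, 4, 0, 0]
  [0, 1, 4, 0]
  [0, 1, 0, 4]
A Jordan chain for λ = 4 of length 2:
v_1 = (2, 0, 1, 1)ᵀ
v_2 = (0, 1, 0, 0)ᵀ

Let N = A − (4)·I. We want v_2 with N^2 v_2 = 0 but N^1 v_2 ≠ 0; then v_{j-1} := N · v_j for j = 2, …, 2.

Pick v_2 = (0, 1, 0, 0)ᵀ.
Then v_1 = N · v_2 = (2, 0, 1, 1)ᵀ.

Sanity check: (A − (4)·I) v_1 = (0, 0, 0, 0)ᵀ = 0. ✓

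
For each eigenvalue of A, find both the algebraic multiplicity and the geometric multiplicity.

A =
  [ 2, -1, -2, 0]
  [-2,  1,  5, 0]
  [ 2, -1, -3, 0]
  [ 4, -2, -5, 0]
λ = 0: alg = 4, geom = 2

Step 1 — factor the characteristic polynomial to read off the algebraic multiplicities:
  χ_A(x) = x^4

Step 2 — compute geometric multiplicities via the rank-nullity identity g(λ) = n − rank(A − λI):
  rank(A − (0)·I) = 2, so dim ker(A − (0)·I) = n − 2 = 2

Summary:
  λ = 0: algebraic multiplicity = 4, geometric multiplicity = 2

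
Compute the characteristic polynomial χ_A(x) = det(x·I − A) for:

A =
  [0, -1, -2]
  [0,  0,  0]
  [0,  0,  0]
x^3

Expanding det(x·I − A) (e.g. by cofactor expansion or by noting that A is similar to its Jordan form J, which has the same characteristic polynomial as A) gives
  χ_A(x) = x^3
which factors as x^3. The eigenvalues (with algebraic multiplicities) are λ = 0 with multiplicity 3.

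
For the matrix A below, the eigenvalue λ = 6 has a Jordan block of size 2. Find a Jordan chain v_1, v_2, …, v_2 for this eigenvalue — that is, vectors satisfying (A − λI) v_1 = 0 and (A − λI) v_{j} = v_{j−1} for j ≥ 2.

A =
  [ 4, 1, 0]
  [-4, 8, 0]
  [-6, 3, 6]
A Jordan chain for λ = 6 of length 2:
v_1 = (-2, -4, -6)ᵀ
v_2 = (1, 0, 0)ᵀ

Let N = A − (6)·I. We want v_2 with N^2 v_2 = 0 but N^1 v_2 ≠ 0; then v_{j-1} := N · v_j for j = 2, …, 2.

Pick v_2 = (1, 0, 0)ᵀ.
Then v_1 = N · v_2 = (-2, -4, -6)ᵀ.

Sanity check: (A − (6)·I) v_1 = (0, 0, 0)ᵀ = 0. ✓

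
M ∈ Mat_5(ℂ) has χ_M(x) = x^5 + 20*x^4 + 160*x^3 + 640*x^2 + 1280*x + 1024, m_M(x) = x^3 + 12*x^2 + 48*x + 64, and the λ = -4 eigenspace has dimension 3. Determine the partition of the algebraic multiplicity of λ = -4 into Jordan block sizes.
Block sizes for λ = -4: [3, 1, 1]

Step 1 — from the characteristic polynomial, algebraic multiplicity of λ = -4 is 5. From dim ker(M − (-4)·I) = 3, there are exactly 3 Jordan blocks for λ = -4.
Step 2 — from the minimal polynomial, the factor (x + 4)^3 tells us the largest block for λ = -4 has size 3.
Step 3 — with total size 5, 3 blocks, and largest block 3, the block sizes (in nonincreasing order) are [3, 1, 1].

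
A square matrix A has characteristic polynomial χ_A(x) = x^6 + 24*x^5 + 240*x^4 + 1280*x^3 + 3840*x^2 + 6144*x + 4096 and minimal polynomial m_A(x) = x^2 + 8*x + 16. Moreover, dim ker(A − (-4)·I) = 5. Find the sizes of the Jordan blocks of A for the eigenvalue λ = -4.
Block sizes for λ = -4: [2, 1, 1, 1, 1]

Step 1 — from the characteristic polynomial, algebraic multiplicity of λ = -4 is 6. From dim ker(A − (-4)·I) = 5, there are exactly 5 Jordan blocks for λ = -4.
Step 2 — from the minimal polynomial, the factor (x + 4)^2 tells us the largest block for λ = -4 has size 2.
Step 3 — with total size 6, 5 blocks, and largest block 2, the block sizes (in nonincreasing order) are [2, 1, 1, 1, 1].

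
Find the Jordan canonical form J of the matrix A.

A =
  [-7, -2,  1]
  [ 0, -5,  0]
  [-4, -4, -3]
J_2(-5) ⊕ J_1(-5)

The characteristic polynomial is
  det(x·I − A) = x^3 + 15*x^2 + 75*x + 125 = (x + 5)^3

Eigenvalues and multiplicities (the geometric multiplicity of λ is n − rank(A − λI), which equals the number of Jordan blocks for λ):
  λ = -5: algebraic multiplicity = 3, geometric multiplicity = 2

Determining the block sizes for each eigenvalue:
  λ = -5: 2 blocks summing to 3 forces exactly one block of size 2 and the rest size 1 → block sizes [2, 1]

Assembling the blocks gives a Jordan form
J =
  [-5,  1,  0]
  [ 0, -5,  0]
  [ 0,  0, -5]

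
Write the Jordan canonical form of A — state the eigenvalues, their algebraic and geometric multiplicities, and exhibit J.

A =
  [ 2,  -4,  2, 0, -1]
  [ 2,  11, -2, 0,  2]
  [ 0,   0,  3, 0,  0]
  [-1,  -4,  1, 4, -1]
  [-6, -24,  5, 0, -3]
J_2(3) ⊕ J_1(3) ⊕ J_2(4)

The characteristic polynomial is
  det(x·I − A) = x^5 - 17*x^4 + 115*x^3 - 387*x^2 + 648*x - 432 = (x - 4)^2*(x - 3)^3

Eigenvalues and multiplicities (the geometric multiplicity of λ is n − rank(A − λI), which equals the number of Jordan blocks for λ):
  λ = 3: algebraic multiplicity = 3, geometric multiplicity = 2
  λ = 4: algebraic multiplicity = 2, geometric multiplicity = 1

Determining the block sizes for each eigenvalue:
  λ = 3: 2 blocks summing to 3 forces exactly one block of size 2 and the rest size 1 → block sizes [2, 1]
  λ = 4: one block (gm = 1), so the single block has size am = 2 → block sizes [2]

Assembling the blocks gives a Jordan form
J =
  [3, 1, 0, 0, 0]
  [0, 3, 0, 0, 0]
  [0, 0, 3, 0, 0]
  [0, 0, 0, 4, 1]
  [0, 0, 0, 0, 4]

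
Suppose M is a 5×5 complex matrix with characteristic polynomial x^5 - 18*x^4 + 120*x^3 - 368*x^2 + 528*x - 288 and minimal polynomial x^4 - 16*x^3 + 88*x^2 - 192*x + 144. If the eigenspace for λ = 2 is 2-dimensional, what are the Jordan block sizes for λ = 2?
Block sizes for λ = 2: [2, 1]

Step 1 — from the characteristic polynomial, algebraic multiplicity of λ = 2 is 3. From dim ker(M − (2)·I) = 2, there are exactly 2 Jordan blocks for λ = 2.
Step 2 — from the minimal polynomial, the factor (x − 2)^2 tells us the largest block for λ = 2 has size 2.
Step 3 — with total size 3, 2 blocks, and largest block 2, the block sizes (in nonincreasing order) are [2, 1].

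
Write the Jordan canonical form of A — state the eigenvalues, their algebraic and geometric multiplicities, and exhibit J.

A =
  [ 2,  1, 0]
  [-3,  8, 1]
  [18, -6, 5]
J_3(5)

The characteristic polynomial is
  det(x·I − A) = x^3 - 15*x^2 + 75*x - 125 = (x - 5)^3

Eigenvalues and multiplicities (the geometric multiplicity of λ is n − rank(A − λI), which equals the number of Jordan blocks for λ):
  λ = 5: algebraic multiplicity = 3, geometric multiplicity = 1

Determining the block sizes for each eigenvalue:
  λ = 5: one block (gm = 1), so the single block has size am = 3 → block sizes [3]

Assembling the blocks gives a Jordan form
J =
  [5, 1, 0]
  [0, 5, 1]
  [0, 0, 5]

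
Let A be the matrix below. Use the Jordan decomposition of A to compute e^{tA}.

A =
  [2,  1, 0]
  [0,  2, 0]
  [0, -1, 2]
e^{tA} =
  [exp(2*t), t*exp(2*t), 0]
  [0, exp(2*t), 0]
  [0, -t*exp(2*t), exp(2*t)]

Strategy: write A = P · J · P⁻¹ where J is a Jordan canonical form, so e^{tA} = P · e^{tJ} · P⁻¹, and e^{tJ} can be computed block-by-block.

A has Jordan form
J =
  [2, 1, 0]
  [0, 2, 0]
  [0, 0, 2]
(up to reordering of blocks).

Per-block formulas:
  For a 2×2 Jordan block J_2(2): exp(t · J_2(2)) = e^(2t)·(I + t·N), where N is the 2×2 nilpotent shift.
  For a 1×1 block at λ = 2: exp(t · [2]) = [e^(2t)].

After assembling e^{tJ} and conjugating by P, we get:

e^{tA} =
  [exp(2*t), t*exp(2*t), 0]
  [0, exp(2*t), 0]
  [0, -t*exp(2*t), exp(2*t)]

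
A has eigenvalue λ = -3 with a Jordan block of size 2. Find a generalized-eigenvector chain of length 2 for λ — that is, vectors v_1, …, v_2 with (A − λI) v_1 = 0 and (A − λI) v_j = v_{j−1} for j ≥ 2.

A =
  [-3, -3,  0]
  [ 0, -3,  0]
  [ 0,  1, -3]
A Jordan chain for λ = -3 of length 2:
v_1 = (-3, 0, 1)ᵀ
v_2 = (0, 1, 0)ᵀ

Let N = A − (-3)·I. We want v_2 with N^2 v_2 = 0 but N^1 v_2 ≠ 0; then v_{j-1} := N · v_j for j = 2, …, 2.

Pick v_2 = (0, 1, 0)ᵀ.
Then v_1 = N · v_2 = (-3, 0, 1)ᵀ.

Sanity check: (A − (-3)·I) v_1 = (0, 0, 0)ᵀ = 0. ✓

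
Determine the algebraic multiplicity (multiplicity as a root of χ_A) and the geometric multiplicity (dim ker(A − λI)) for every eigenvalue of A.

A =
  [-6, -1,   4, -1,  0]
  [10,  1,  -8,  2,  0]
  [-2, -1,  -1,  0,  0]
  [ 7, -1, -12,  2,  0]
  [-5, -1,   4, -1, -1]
λ = -1: alg = 5, geom = 3

Step 1 — factor the characteristic polynomial to read off the algebraic multiplicities:
  χ_A(x) = (x + 1)^5

Step 2 — compute geometric multiplicities via the rank-nullity identity g(λ) = n − rank(A − λI):
  rank(A − (-1)·I) = 2, so dim ker(A − (-1)·I) = n − 2 = 3

Summary:
  λ = -1: algebraic multiplicity = 5, geometric multiplicity = 3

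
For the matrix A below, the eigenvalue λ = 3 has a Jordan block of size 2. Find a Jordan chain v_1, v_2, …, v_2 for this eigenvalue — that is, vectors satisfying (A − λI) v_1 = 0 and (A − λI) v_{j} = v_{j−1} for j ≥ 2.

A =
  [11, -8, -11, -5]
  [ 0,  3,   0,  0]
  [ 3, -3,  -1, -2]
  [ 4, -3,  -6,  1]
A Jordan chain for λ = 3 of length 2:
v_1 = (2, 0, 1, 1)ᵀ
v_2 = (4, 1, 2, 0)ᵀ

Let N = A − (3)·I. We want v_2 with N^2 v_2 = 0 but N^1 v_2 ≠ 0; then v_{j-1} := N · v_j for j = 2, …, 2.

Pick v_2 = (4, 1, 2, 0)ᵀ.
Then v_1 = N · v_2 = (2, 0, 1, 1)ᵀ.

Sanity check: (A − (3)·I) v_1 = (0, 0, 0, 0)ᵀ = 0. ✓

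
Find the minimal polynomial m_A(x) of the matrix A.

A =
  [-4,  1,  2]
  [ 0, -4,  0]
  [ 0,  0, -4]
x^2 + 8*x + 16

The characteristic polynomial is χ_A(x) = (x + 4)^3, so the eigenvalues are known. The minimal polynomial is
  m_A(x) = Π_λ (x − λ)^{k_λ}
where k_λ is the size of the *largest* Jordan block for λ (equivalently, the smallest k with (A − λI)^k v = 0 for every generalised eigenvector v of λ).

  λ = -4: largest Jordan block has size 2, contributing (x + 4)^2

So m_A(x) = (x + 4)^2 = x^2 + 8*x + 16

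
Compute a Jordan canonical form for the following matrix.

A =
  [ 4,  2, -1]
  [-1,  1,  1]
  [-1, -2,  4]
J_2(3) ⊕ J_1(3)

The characteristic polynomial is
  det(x·I − A) = x^3 - 9*x^2 + 27*x - 27 = (x - 3)^3

Eigenvalues and multiplicities (the geometric multiplicity of λ is n − rank(A − λI), which equals the number of Jordan blocks for λ):
  λ = 3: algebraic multiplicity = 3, geometric multiplicity = 2

Determining the block sizes for each eigenvalue:
  λ = 3: 2 blocks summing to 3 forces exactly one block of size 2 and the rest size 1 → block sizes [2, 1]

Assembling the blocks gives a Jordan form
J =
  [3, 1, 0]
  [0, 3, 0]
  [0, 0, 3]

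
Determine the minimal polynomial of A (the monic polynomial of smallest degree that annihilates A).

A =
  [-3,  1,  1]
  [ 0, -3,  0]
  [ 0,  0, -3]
x^2 + 6*x + 9

The characteristic polynomial is χ_A(x) = (x + 3)^3, so the eigenvalues are known. The minimal polynomial is
  m_A(x) = Π_λ (x − λ)^{k_λ}
where k_λ is the size of the *largest* Jordan block for λ (equivalently, the smallest k with (A − λI)^k v = 0 for every generalised eigenvector v of λ).

  λ = -3: largest Jordan block has size 2, contributing (x + 3)^2

So m_A(x) = (x + 3)^2 = x^2 + 6*x + 9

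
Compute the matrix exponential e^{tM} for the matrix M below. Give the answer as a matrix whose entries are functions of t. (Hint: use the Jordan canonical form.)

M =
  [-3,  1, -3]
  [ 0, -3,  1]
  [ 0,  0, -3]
e^{tM} =
  [exp(-3*t), t*exp(-3*t), t^2*exp(-3*t)/2 - 3*t*exp(-3*t)]
  [0, exp(-3*t), t*exp(-3*t)]
  [0, 0, exp(-3*t)]

Strategy: write M = P · J · P⁻¹ where J is a Jordan canonical form, so e^{tM} = P · e^{tJ} · P⁻¹, and e^{tJ} can be computed block-by-block.

M has Jordan form
J =
  [-3,  1,  0]
  [ 0, -3,  1]
  [ 0,  0, -3]
(up to reordering of blocks).

Per-block formulas:
  For a 3×3 Jordan block J_3(-3): exp(t · J_3(-3)) = e^(-3t)·(I + t·N + (t^2/2)·N^2), where N is the 3×3 nilpotent shift.

After assembling e^{tJ} and conjugating by P, we get:

e^{tM} =
  [exp(-3*t), t*exp(-3*t), t^2*exp(-3*t)/2 - 3*t*exp(-3*t)]
  [0, exp(-3*t), t*exp(-3*t)]
  [0, 0, exp(-3*t)]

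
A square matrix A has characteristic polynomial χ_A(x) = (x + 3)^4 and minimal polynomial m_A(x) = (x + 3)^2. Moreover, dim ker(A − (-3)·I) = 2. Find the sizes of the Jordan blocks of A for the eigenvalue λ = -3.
Block sizes for λ = -3: [2, 2]

Step 1 — from the characteristic polynomial, algebraic multiplicity of λ = -3 is 4. From dim ker(A − (-3)·I) = 2, there are exactly 2 Jordan blocks for λ = -3.
Step 2 — from the minimal polynomial, the factor (x + 3)^2 tells us the largest block for λ = -3 has size 2.
Step 3 — with total size 4, 2 blocks, and largest block 2, the block sizes (in nonincreasing order) are [2, 2].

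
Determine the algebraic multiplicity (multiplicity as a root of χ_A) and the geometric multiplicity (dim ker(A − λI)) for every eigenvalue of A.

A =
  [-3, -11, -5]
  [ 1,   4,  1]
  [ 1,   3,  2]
λ = 1: alg = 3, geom = 1

Step 1 — factor the characteristic polynomial to read off the algebraic multiplicities:
  χ_A(x) = (x - 1)^3

Step 2 — compute geometric multiplicities via the rank-nullity identity g(λ) = n − rank(A − λI):
  rank(A − (1)·I) = 2, so dim ker(A − (1)·I) = n − 2 = 1

Summary:
  λ = 1: algebraic multiplicity = 3, geometric multiplicity = 1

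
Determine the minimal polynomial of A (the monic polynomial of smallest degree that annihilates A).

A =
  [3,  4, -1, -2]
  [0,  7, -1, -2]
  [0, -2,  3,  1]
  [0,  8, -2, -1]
x^3 - 9*x^2 + 27*x - 27

The characteristic polynomial is χ_A(x) = (x - 3)^4, so the eigenvalues are known. The minimal polynomial is
  m_A(x) = Π_λ (x − λ)^{k_λ}
where k_λ is the size of the *largest* Jordan block for λ (equivalently, the smallest k with (A − λI)^k v = 0 for every generalised eigenvector v of λ).

  λ = 3: largest Jordan block has size 3, contributing (x − 3)^3

So m_A(x) = (x - 3)^3 = x^3 - 9*x^2 + 27*x - 27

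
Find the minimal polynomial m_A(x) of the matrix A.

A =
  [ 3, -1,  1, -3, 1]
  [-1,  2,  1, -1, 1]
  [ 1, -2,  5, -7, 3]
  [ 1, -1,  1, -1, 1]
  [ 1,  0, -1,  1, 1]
x^3 - 6*x^2 + 12*x - 8

The characteristic polynomial is χ_A(x) = (x - 2)^5, so the eigenvalues are known. The minimal polynomial is
  m_A(x) = Π_λ (x − λ)^{k_λ}
where k_λ is the size of the *largest* Jordan block for λ (equivalently, the smallest k with (A − λI)^k v = 0 for every generalised eigenvector v of λ).

  λ = 2: largest Jordan block has size 3, contributing (x − 2)^3

So m_A(x) = (x - 2)^3 = x^3 - 6*x^2 + 12*x - 8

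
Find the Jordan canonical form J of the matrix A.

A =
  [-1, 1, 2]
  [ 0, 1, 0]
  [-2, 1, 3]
J_2(1) ⊕ J_1(1)

The characteristic polynomial is
  det(x·I − A) = x^3 - 3*x^2 + 3*x - 1 = (x - 1)^3

Eigenvalues and multiplicities (the geometric multiplicity of λ is n − rank(A − λI), which equals the number of Jordan blocks for λ):
  λ = 1: algebraic multiplicity = 3, geometric multiplicity = 2

Determining the block sizes for each eigenvalue:
  λ = 1: 2 blocks summing to 3 forces exactly one block of size 2 and the rest size 1 → block sizes [2, 1]

Assembling the blocks gives a Jordan form
J =
  [1, 1, 0]
  [0, 1, 0]
  [0, 0, 1]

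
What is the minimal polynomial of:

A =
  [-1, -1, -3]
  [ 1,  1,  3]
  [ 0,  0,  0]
x^2

The characteristic polynomial is χ_A(x) = x^3, so the eigenvalues are known. The minimal polynomial is
  m_A(x) = Π_λ (x − λ)^{k_λ}
where k_λ is the size of the *largest* Jordan block for λ (equivalently, the smallest k with (A − λI)^k v = 0 for every generalised eigenvector v of λ).

  λ = 0: largest Jordan block has size 2, contributing (x − 0)^2

So m_A(x) = x^2 = x^2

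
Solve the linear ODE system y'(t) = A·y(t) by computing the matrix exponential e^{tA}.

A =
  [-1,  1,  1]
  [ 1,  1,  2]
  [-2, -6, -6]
e^{tA} =
  [t*exp(-2*t) + exp(-2*t), -t^2*exp(-2*t) + t*exp(-2*t), -t^2*exp(-2*t)/2 + t*exp(-2*t)]
  [t*exp(-2*t), -t^2*exp(-2*t) + 3*t*exp(-2*t) + exp(-2*t), -t^2*exp(-2*t)/2 + 2*t*exp(-2*t)]
  [-2*t*exp(-2*t), 2*t^2*exp(-2*t) - 6*t*exp(-2*t), t^2*exp(-2*t) - 4*t*exp(-2*t) + exp(-2*t)]

Strategy: write A = P · J · P⁻¹ where J is a Jordan canonical form, so e^{tA} = P · e^{tJ} · P⁻¹, and e^{tJ} can be computed block-by-block.

A has Jordan form
J =
  [-2,  1,  0]
  [ 0, -2,  1]
  [ 0,  0, -2]
(up to reordering of blocks).

Per-block formulas:
  For a 3×3 Jordan block J_3(-2): exp(t · J_3(-2)) = e^(-2t)·(I + t·N + (t^2/2)·N^2), where N is the 3×3 nilpotent shift.

After assembling e^{tJ} and conjugating by P, we get:

e^{tA} =
  [t*exp(-2*t) + exp(-2*t), -t^2*exp(-2*t) + t*exp(-2*t), -t^2*exp(-2*t)/2 + t*exp(-2*t)]
  [t*exp(-2*t), -t^2*exp(-2*t) + 3*t*exp(-2*t) + exp(-2*t), -t^2*exp(-2*t)/2 + 2*t*exp(-2*t)]
  [-2*t*exp(-2*t), 2*t^2*exp(-2*t) - 6*t*exp(-2*t), t^2*exp(-2*t) - 4*t*exp(-2*t) + exp(-2*t)]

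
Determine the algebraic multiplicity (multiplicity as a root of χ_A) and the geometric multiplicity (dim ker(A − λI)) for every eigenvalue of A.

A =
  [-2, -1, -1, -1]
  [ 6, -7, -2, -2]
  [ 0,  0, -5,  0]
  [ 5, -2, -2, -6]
λ = -5: alg = 4, geom = 2

Step 1 — factor the characteristic polynomial to read off the algebraic multiplicities:
  χ_A(x) = (x + 5)^4

Step 2 — compute geometric multiplicities via the rank-nullity identity g(λ) = n − rank(A − λI):
  rank(A − (-5)·I) = 2, so dim ker(A − (-5)·I) = n − 2 = 2

Summary:
  λ = -5: algebraic multiplicity = 4, geometric multiplicity = 2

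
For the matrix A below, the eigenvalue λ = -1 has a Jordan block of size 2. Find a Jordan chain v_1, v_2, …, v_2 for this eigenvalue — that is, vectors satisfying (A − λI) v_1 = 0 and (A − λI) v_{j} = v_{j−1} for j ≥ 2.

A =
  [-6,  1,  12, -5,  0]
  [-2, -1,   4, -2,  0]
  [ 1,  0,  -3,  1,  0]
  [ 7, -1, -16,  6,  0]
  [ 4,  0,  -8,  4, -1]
A Jordan chain for λ = -1 of length 2:
v_1 = (-5, -2, 1, 7, 4)ᵀ
v_2 = (1, 0, 0, 0, 0)ᵀ

Let N = A − (-1)·I. We want v_2 with N^2 v_2 = 0 but N^1 v_2 ≠ 0; then v_{j-1} := N · v_j for j = 2, …, 2.

Pick v_2 = (1, 0, 0, 0, 0)ᵀ.
Then v_1 = N · v_2 = (-5, -2, 1, 7, 4)ᵀ.

Sanity check: (A − (-1)·I) v_1 = (0, 0, 0, 0, 0)ᵀ = 0. ✓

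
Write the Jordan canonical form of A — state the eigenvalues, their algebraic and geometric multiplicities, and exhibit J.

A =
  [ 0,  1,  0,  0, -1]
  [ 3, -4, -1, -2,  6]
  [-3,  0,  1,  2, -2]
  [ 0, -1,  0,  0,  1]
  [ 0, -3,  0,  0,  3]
J_3(0) ⊕ J_1(0) ⊕ J_1(0)

The characteristic polynomial is
  det(x·I − A) = x^5

Eigenvalues and multiplicities (the geometric multiplicity of λ is n − rank(A − λI), which equals the number of Jordan blocks for λ):
  λ = 0: algebraic multiplicity = 5, geometric multiplicity = 3

Determining the block sizes for each eigenvalue:
  λ = 0: with am = 5 and gm = 3, the partition is not yet determined (e.g. several partitions of 5 into 3 parts exist). Let N = A − (0)·I. Computing rank(N^1) = 2, rank(N^2) = 1, rank(N^3) = 0; the number of blocks of size ≥ j is rank(N^{j−1}) − rank(N^j), giving [3, 1, 1]. So we have 1 block(s) of size 3, 2 block(s) of size 1 → block sizes [3, 1, 1]

Assembling the blocks gives a Jordan form
J =
  [0, 1, 0, 0, 0]
  [0, 0, 1, 0, 0]
  [0, 0, 0, 0, 0]
  [0, 0, 0, 0, 0]
  [0, 0, 0, 0, 0]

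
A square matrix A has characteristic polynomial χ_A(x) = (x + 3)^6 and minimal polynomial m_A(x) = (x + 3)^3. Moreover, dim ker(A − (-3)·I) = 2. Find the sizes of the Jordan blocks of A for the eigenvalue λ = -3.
Block sizes for λ = -3: [3, 3]

Step 1 — from the characteristic polynomial, algebraic multiplicity of λ = -3 is 6. From dim ker(A − (-3)·I) = 2, there are exactly 2 Jordan blocks for λ = -3.
Step 2 — from the minimal polynomial, the factor (x + 3)^3 tells us the largest block for λ = -3 has size 3.
Step 3 — with total size 6, 2 blocks, and largest block 3, the block sizes (in nonincreasing order) are [3, 3].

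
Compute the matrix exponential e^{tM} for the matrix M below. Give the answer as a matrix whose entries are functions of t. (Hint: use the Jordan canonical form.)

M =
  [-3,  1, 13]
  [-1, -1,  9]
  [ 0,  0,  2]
e^{tM} =
  [-t*exp(-2*t) + exp(-2*t), t*exp(-2*t), t*exp(-2*t) + 3*exp(2*t) - 3*exp(-2*t)]
  [-t*exp(-2*t), t*exp(-2*t) + exp(-2*t), t*exp(-2*t) + 2*exp(2*t) - 2*exp(-2*t)]
  [0, 0, exp(2*t)]

Strategy: write M = P · J · P⁻¹ where J is a Jordan canonical form, so e^{tM} = P · e^{tJ} · P⁻¹, and e^{tJ} can be computed block-by-block.

M has Jordan form
J =
  [-2,  1, 0]
  [ 0, -2, 0]
  [ 0,  0, 2]
(up to reordering of blocks).

Per-block formulas:
  For a 1×1 block at λ = 2: exp(t · [2]) = [e^(2t)].
  For a 2×2 Jordan block J_2(-2): exp(t · J_2(-2)) = e^(-2t)·(I + t·N), where N is the 2×2 nilpotent shift.

After assembling e^{tJ} and conjugating by P, we get:

e^{tM} =
  [-t*exp(-2*t) + exp(-2*t), t*exp(-2*t), t*exp(-2*t) + 3*exp(2*t) - 3*exp(-2*t)]
  [-t*exp(-2*t), t*exp(-2*t) + exp(-2*t), t*exp(-2*t) + 2*exp(2*t) - 2*exp(-2*t)]
  [0, 0, exp(2*t)]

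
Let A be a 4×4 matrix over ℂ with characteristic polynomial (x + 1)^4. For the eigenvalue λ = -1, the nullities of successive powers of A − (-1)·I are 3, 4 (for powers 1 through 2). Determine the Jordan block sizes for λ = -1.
Block sizes for λ = -1: [2, 1, 1]

From the dimensions of kernels of powers, the number of Jordan blocks of size at least j is d_j − d_{j−1} where d_j = dim ker(N^j) (with d_0 = 0). Computing the differences gives [3, 1].
The number of blocks of size exactly k is (#blocks of size ≥ k) − (#blocks of size ≥ k + 1), so the partition is: 2 block(s) of size 1, 1 block(s) of size 2.
In nonincreasing order the block sizes are [2, 1, 1].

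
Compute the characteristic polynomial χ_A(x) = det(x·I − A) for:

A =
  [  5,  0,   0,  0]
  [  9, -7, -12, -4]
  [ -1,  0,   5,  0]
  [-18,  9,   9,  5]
x^4 - 8*x^3 + 6*x^2 + 40*x + 25

Expanding det(x·I − A) (e.g. by cofactor expansion or by noting that A is similar to its Jordan form J, which has the same characteristic polynomial as A) gives
  χ_A(x) = x^4 - 8*x^3 + 6*x^2 + 40*x + 25
which factors as (x - 5)^2*(x + 1)^2. The eigenvalues (with algebraic multiplicities) are λ = -1 with multiplicity 2, λ = 5 with multiplicity 2.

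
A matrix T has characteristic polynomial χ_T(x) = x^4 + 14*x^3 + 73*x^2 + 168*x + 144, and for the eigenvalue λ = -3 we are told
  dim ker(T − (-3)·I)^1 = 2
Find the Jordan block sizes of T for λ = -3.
Block sizes for λ = -3: [1, 1]

From the dimensions of kernels of powers, the number of Jordan blocks of size at least j is d_j − d_{j−1} where d_j = dim ker(N^j) (with d_0 = 0). Computing the differences gives [2].
The number of blocks of size exactly k is (#blocks of size ≥ k) − (#blocks of size ≥ k + 1), so the partition is: 2 block(s) of size 1.
In nonincreasing order the block sizes are [1, 1].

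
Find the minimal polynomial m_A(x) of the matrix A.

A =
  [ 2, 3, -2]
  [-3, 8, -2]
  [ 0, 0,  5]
x^2 - 10*x + 25

The characteristic polynomial is χ_A(x) = (x - 5)^3, so the eigenvalues are known. The minimal polynomial is
  m_A(x) = Π_λ (x − λ)^{k_λ}
where k_λ is the size of the *largest* Jordan block for λ (equivalently, the smallest k with (A − λI)^k v = 0 for every generalised eigenvector v of λ).

  λ = 5: largest Jordan block has size 2, contributing (x − 5)^2

So m_A(x) = (x - 5)^2 = x^2 - 10*x + 25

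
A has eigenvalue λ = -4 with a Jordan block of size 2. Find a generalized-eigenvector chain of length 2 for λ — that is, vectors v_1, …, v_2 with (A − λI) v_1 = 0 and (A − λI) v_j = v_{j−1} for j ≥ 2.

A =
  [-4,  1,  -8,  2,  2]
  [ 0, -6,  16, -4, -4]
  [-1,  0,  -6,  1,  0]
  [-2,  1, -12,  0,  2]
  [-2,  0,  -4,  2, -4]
A Jordan chain for λ = -4 of length 2:
v_1 = (0, 0, -1, -2, -2)ᵀ
v_2 = (1, 0, 0, 0, 0)ᵀ

Let N = A − (-4)·I. We want v_2 with N^2 v_2 = 0 but N^1 v_2 ≠ 0; then v_{j-1} := N · v_j for j = 2, …, 2.

Pick v_2 = (1, 0, 0, 0, 0)ᵀ.
Then v_1 = N · v_2 = (0, 0, -1, -2, -2)ᵀ.

Sanity check: (A − (-4)·I) v_1 = (0, 0, 0, 0, 0)ᵀ = 0. ✓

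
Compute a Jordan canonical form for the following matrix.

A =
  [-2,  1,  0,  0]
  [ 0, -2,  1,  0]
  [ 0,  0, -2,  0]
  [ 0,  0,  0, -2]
J_3(-2) ⊕ J_1(-2)

The characteristic polynomial is
  det(x·I − A) = x^4 + 8*x^3 + 24*x^2 + 32*x + 16 = (x + 2)^4

Eigenvalues and multiplicities (the geometric multiplicity of λ is n − rank(A − λI), which equals the number of Jordan blocks for λ):
  λ = -2: algebraic multiplicity = 4, geometric multiplicity = 2

Determining the block sizes for each eigenvalue:
  λ = -2: with am = 4 and gm = 2, the partition is not yet determined (e.g. several partitions of 4 into 2 parts exist). Let N = A − (-2)·I. Computing rank(N^1) = 2, rank(N^2) = 1, rank(N^3) = 0; the number of blocks of size ≥ j is rank(N^{j−1}) − rank(N^j), giving [2, 1, 1]. So we have 1 block(s) of size 3, 1 block(s) of size 1 → block sizes [3, 1]

Assembling the blocks gives a Jordan form
J =
  [-2,  1,  0,  0]
  [ 0, -2,  1,  0]
  [ 0,  0, -2,  0]
  [ 0,  0,  0, -2]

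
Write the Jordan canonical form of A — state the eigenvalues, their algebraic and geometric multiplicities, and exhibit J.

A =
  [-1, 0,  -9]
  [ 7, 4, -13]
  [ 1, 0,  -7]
J_2(-4) ⊕ J_1(4)

The characteristic polynomial is
  det(x·I − A) = x^3 + 4*x^2 - 16*x - 64 = (x - 4)*(x + 4)^2

Eigenvalues and multiplicities (the geometric multiplicity of λ is n − rank(A − λI), which equals the number of Jordan blocks for λ):
  λ = -4: algebraic multiplicity = 2, geometric multiplicity = 1
  λ = 4: algebraic multiplicity = 1, geometric multiplicity = 1

Determining the block sizes for each eigenvalue:
  λ = -4: one block (gm = 1), so the single block has size am = 2 → block sizes [2]
  λ = 4: one block (gm = 1), so the single block has size am = 1 → block sizes [1]

Assembling the blocks gives a Jordan form
J =
  [-4,  1, 0]
  [ 0, -4, 0]
  [ 0,  0, 4]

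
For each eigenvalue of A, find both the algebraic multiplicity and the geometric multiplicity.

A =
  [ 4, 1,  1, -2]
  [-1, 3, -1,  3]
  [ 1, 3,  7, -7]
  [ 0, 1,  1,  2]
λ = 4: alg = 4, geom = 2

Step 1 — factor the characteristic polynomial to read off the algebraic multiplicities:
  χ_A(x) = (x - 4)^4

Step 2 — compute geometric multiplicities via the rank-nullity identity g(λ) = n − rank(A − λI):
  rank(A − (4)·I) = 2, so dim ker(A − (4)·I) = n − 2 = 2

Summary:
  λ = 4: algebraic multiplicity = 4, geometric multiplicity = 2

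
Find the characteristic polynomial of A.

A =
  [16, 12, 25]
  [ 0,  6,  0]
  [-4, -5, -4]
x^3 - 18*x^2 + 108*x - 216

Expanding det(x·I − A) (e.g. by cofactor expansion or by noting that A is similar to its Jordan form J, which has the same characteristic polynomial as A) gives
  χ_A(x) = x^3 - 18*x^2 + 108*x - 216
which factors as (x - 6)^3. The eigenvalues (with algebraic multiplicities) are λ = 6 with multiplicity 3.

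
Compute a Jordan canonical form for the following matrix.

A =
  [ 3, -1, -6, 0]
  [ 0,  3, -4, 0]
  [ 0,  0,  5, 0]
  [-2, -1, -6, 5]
J_2(3) ⊕ J_1(5) ⊕ J_1(5)

The characteristic polynomial is
  det(x·I − A) = x^4 - 16*x^3 + 94*x^2 - 240*x + 225 = (x - 5)^2*(x - 3)^2

Eigenvalues and multiplicities (the geometric multiplicity of λ is n − rank(A − λI), which equals the number of Jordan blocks for λ):
  λ = 3: algebraic multiplicity = 2, geometric multiplicity = 1
  λ = 5: algebraic multiplicity = 2, geometric multiplicity = 2

Determining the block sizes for each eigenvalue:
  λ = 3: one block (gm = 1), so the single block has size am = 2 → block sizes [2]
  λ = 5: gm = am = 2, so every block has size 1 → block sizes [1, 1]

Assembling the blocks gives a Jordan form
J =
  [3, 1, 0, 0]
  [0, 3, 0, 0]
  [0, 0, 5, 0]
  [0, 0, 0, 5]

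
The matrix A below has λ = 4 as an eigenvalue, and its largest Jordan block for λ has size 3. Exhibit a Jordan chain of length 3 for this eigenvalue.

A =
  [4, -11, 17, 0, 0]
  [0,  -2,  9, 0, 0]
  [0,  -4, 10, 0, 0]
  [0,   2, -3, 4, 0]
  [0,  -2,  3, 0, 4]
A Jordan chain for λ = 4 of length 3:
v_1 = (-2, 0, 0, 0, 0)ᵀ
v_2 = (-11, -6, -4, 2, -2)ᵀ
v_3 = (0, 1, 0, 0, 0)ᵀ

Let N = A − (4)·I. We want v_3 with N^3 v_3 = 0 but N^2 v_3 ≠ 0; then v_{j-1} := N · v_j for j = 3, …, 2.

Pick v_3 = (0, 1, 0, 0, 0)ᵀ.
Then v_2 = N · v_3 = (-11, -6, -4, 2, -2)ᵀ.
Then v_1 = N · v_2 = (-2, 0, 0, 0, 0)ᵀ.

Sanity check: (A − (4)·I) v_1 = (0, 0, 0, 0, 0)ᵀ = 0. ✓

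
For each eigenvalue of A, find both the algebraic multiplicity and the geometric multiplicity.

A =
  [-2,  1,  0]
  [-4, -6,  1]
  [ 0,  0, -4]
λ = -4: alg = 3, geom = 1

Step 1 — factor the characteristic polynomial to read off the algebraic multiplicities:
  χ_A(x) = (x + 4)^3

Step 2 — compute geometric multiplicities via the rank-nullity identity g(λ) = n − rank(A − λI):
  rank(A − (-4)·I) = 2, so dim ker(A − (-4)·I) = n − 2 = 1

Summary:
  λ = -4: algebraic multiplicity = 3, geometric multiplicity = 1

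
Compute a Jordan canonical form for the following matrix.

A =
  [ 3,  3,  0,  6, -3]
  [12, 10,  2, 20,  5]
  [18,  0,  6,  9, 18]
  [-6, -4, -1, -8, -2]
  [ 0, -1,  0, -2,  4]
J_2(3) ⊕ J_2(3) ⊕ J_1(3)

The characteristic polynomial is
  det(x·I − A) = x^5 - 15*x^4 + 90*x^3 - 270*x^2 + 405*x - 243 = (x - 3)^5

Eigenvalues and multiplicities (the geometric multiplicity of λ is n − rank(A − λI), which equals the number of Jordan blocks for λ):
  λ = 3: algebraic multiplicity = 5, geometric multiplicity = 3

Determining the block sizes for each eigenvalue:
  λ = 3: with am = 5 and gm = 3, the partition is not yet determined (e.g. several partitions of 5 into 3 parts exist). Let N = A − (3)·I. Computing rank(N^1) = 2, rank(N^2) = 0; the number of blocks of size ≥ j is rank(N^{j−1}) − rank(N^j), giving [3, 2]. So we have 2 block(s) of size 2, 1 block(s) of size 1 → block sizes [2, 2, 1]

Assembling the blocks gives a Jordan form
J =
  [3, 1, 0, 0, 0]
  [0, 3, 0, 0, 0]
  [0, 0, 3, 1, 0]
  [0, 0, 0, 3, 0]
  [0, 0, 0, 0, 3]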